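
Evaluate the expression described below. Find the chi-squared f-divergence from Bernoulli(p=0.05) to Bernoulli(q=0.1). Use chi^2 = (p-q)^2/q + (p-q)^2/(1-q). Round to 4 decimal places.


Chi-squared divergence between Bernoulli distributions:
chi^2 = (p-q)^2/q + (p-q)^2/(1-q).
p = 0.05, q = 0.1, p-q = -0.05.
(p-q)^2 = 0.0025.
term1 = 0.0025/0.1 = 0.025.
term2 = 0.0025/0.9 = 0.002778.
chi^2 = 0.025 + 0.002778 = 0.0278

0.0278


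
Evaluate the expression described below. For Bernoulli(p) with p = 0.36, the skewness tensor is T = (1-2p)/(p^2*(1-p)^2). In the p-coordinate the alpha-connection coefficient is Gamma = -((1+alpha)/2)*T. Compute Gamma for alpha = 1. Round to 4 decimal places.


Skewness (Amari-Chentsov) tensor: T = (1-2p)/(p^2*(1-p)^2).
p = 0.36, 1-2p = 0.28, p^2 = 0.1296, (1-p)^2 = 0.4096.
T = 0.28/(0.1296 * 0.4096) = 5.274643.
In the p-coordinate, Gamma^(alpha) = Gamma^(0) - (alpha/2)*T with Gamma^(0) = (1/2)*g'(p) = -T/2,
so Gamma^(alpha) = -((1+alpha)/2)*T.
alpha = 1, -(1+alpha)/2 = -1.0.
Gamma = -1.0 * 5.274643 = -5.2746

-5.2746


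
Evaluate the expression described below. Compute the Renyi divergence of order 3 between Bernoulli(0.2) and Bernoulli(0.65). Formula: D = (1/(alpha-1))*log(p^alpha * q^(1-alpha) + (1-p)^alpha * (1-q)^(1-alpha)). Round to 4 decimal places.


Renyi divergence of order alpha between Bernoulli distributions:
D = (1/(alpha-1))*log(p^alpha * q^(1-alpha) + (1-p)^alpha * (1-q)^(1-alpha)).
alpha = 3, p = 0.2, q = 0.65.
p^alpha * q^(1-alpha) = 0.2^3 * 0.65^-2 = 0.018935.
(1-p)^alpha * (1-q)^(1-alpha) = 0.8^3 * 0.35^-2 = 4.179592.
sum = 0.018935 + 4.179592 = 4.198527.
D = (1/2)*log(4.198527) = 0.7174

0.7174


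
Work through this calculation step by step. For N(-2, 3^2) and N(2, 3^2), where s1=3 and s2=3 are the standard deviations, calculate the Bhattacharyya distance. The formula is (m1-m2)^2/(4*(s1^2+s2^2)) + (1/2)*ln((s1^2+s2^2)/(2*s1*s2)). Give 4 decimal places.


Bhattacharyya distance between two Gaussians:
DB = (m1-m2)^2/(4*(s1^2+s2^2)) + (1/2)*ln((s1^2+s2^2)/(2*s1*s2)).
(m1-m2)^2 = (-4)^2 = 16.
s1^2+s2^2 = 9 + 9 = 18.
term1 = 16/72 = 0.222222.
term2 = 0.5*ln(18/18.0) = 0.0.
DB = 0.222222 + 0.0 = 0.2222

0.2222


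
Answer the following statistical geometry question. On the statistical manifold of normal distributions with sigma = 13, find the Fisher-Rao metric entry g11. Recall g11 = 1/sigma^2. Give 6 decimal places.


For the 2-parameter normal family, the Fisher metric has:
  g11 = 1/sigma^2, g22 = 2/sigma^2.
sigma = 13, sigma^2 = 169.
g11 = 0.005917

0.005917


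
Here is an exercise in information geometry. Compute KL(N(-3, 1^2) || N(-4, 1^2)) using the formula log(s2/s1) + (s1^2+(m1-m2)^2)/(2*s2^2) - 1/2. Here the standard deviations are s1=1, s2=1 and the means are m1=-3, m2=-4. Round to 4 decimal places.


KL divergence between normal distributions:
KL = log(s2/s1) + (s1^2 + (m1-m2)^2)/(2*s2^2) - 1/2.
log(1/1) = 0.0.
(1^2 + (-3--4)^2)/(2*1^2) = (1 + 1)/2 = 1.0.
KL = 0.0 + 1.0 - 0.5 = 0.5000

0.5000


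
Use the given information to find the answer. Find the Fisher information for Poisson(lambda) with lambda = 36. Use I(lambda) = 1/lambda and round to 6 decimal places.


Fisher information for Poisson: I(lambda) = 1/lambda.
lambda = 36.
I(lambda) = 1/36 = 0.027778

0.027778


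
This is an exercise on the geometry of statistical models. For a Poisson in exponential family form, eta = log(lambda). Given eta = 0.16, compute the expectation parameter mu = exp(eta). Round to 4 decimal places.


Expectation parameter for Poisson exponential family:
mu = exp(eta).
eta = 0.16.
mu = exp(0.16) = 1.1735

1.1735


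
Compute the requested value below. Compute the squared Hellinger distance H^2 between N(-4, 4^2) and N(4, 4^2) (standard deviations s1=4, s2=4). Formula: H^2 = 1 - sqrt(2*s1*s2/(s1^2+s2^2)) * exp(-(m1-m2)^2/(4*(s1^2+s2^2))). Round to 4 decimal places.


Squared Hellinger distance for Gaussians:
H^2 = 1 - sqrt(2*s1*s2/(s1^2+s2^2)) * exp(-(m1-m2)^2/(4*(s1^2+s2^2))).
s1^2 = 16, s2^2 = 16, s1^2+s2^2 = 32.
sqrt(2*4*4/(32)) = 1.0.
(m1-m2)^2 = (-8)^2 = 64.
exp(-64/(4*32)) = exp(-0.5) = 0.606531.
H^2 = 1 - 1.0*0.606531 = 0.3935

0.3935


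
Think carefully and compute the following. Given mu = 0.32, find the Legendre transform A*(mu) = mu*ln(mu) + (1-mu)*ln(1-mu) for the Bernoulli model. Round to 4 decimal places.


Legendre transform for Bernoulli:
A*(mu) = mu*log(mu) + (1-mu)*log(1-mu).
mu = 0.32, 1-mu = 0.68.
mu*log(mu) = 0.32*log(0.32) = -0.364619.
(1-mu)*log(1-mu) = 0.68*log(0.68) = -0.26225.
A* = -0.364619 + -0.26225 = -0.6269

-0.6269


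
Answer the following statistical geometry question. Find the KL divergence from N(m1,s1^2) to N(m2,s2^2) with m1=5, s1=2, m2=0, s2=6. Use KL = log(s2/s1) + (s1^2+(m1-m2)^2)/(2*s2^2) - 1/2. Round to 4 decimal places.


KL divergence between normal distributions:
KL = log(s2/s1) + (s1^2 + (m1-m2)^2)/(2*s2^2) - 1/2.
log(6/2) = 1.098612.
(2^2 + (5-0)^2)/(2*6^2) = (4 + 25)/72 = 0.402778.
KL = 1.098612 + 0.402778 - 0.5 = 1.0014

1.0014


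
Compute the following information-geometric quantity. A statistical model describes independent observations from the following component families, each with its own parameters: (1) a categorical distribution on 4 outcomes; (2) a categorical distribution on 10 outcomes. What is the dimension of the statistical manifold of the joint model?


The dimension of a statistical manifold equals the number of free
(independent) real parameters of the model. For a product of independent
blocks the parameter counts add.
- categorical on 4 outcomes (probabilities sum to 1): 4-1 = 3.
- categorical on 10 outcomes (probabilities sum to 1): 10-1 = 9.
Total = 3 + 9 = 12.
Dimension = 12

12


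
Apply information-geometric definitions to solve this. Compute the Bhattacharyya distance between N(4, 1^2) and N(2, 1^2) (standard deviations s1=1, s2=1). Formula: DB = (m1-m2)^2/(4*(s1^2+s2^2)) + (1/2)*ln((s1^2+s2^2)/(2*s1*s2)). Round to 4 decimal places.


Bhattacharyya distance between two Gaussians:
DB = (m1-m2)^2/(4*(s1^2+s2^2)) + (1/2)*ln((s1^2+s2^2)/(2*s1*s2)).
(m1-m2)^2 = (2)^2 = 4.
s1^2+s2^2 = 1 + 1 = 2.
term1 = 4/8 = 0.5.
term2 = 0.5*ln(2/2.0) = 0.0.
DB = 0.5 + 0.0 = 0.5000

0.5000


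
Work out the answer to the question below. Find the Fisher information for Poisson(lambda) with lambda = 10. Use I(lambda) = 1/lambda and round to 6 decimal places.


Fisher information for Poisson: I(lambda) = 1/lambda.
lambda = 10.
I(lambda) = 1/10 = 0.100000

0.100000


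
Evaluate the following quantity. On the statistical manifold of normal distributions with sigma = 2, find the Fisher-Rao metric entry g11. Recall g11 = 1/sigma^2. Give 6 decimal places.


For the 2-parameter normal family, the Fisher metric has:
  g11 = 1/sigma^2, g22 = 2/sigma^2.
sigma = 2, sigma^2 = 4.
g11 = 0.250000

0.250000


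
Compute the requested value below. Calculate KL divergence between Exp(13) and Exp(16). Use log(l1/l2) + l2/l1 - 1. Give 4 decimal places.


KL divergence for exponential family:
KL = log(l1/l2) + l2/l1 - 1.
log(13/16) = -0.207639.
16/13 = 1.230769.
KL = -0.207639 + 1.230769 - 1 = 0.0231

0.0231


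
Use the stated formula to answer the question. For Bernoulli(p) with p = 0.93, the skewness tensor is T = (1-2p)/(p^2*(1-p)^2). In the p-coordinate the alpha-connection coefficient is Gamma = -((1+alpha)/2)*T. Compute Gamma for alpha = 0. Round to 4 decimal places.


Skewness (Amari-Chentsov) tensor: T = (1-2p)/(p^2*(1-p)^2).
p = 0.93, 1-2p = -0.86, p^2 = 0.8649, (1-p)^2 = 0.0049.
T = -0.86/(0.8649 * 0.0049) = -202.92543.
In the p-coordinate, Gamma^(alpha) = Gamma^(0) - (alpha/2)*T with Gamma^(0) = (1/2)*g'(p) = -T/2,
so Gamma^(alpha) = -((1+alpha)/2)*T.
alpha = 0, -(1+alpha)/2 = -0.5.
Gamma = -0.5 * -202.92543 = 101.4627

101.4627


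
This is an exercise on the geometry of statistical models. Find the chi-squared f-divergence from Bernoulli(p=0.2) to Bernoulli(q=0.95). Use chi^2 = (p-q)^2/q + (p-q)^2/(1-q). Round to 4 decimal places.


Chi-squared divergence between Bernoulli distributions:
chi^2 = (p-q)^2/q + (p-q)^2/(1-q).
p = 0.2, q = 0.95, p-q = -0.75.
(p-q)^2 = 0.5625.
term1 = 0.5625/0.95 = 0.592105.
term2 = 0.5625/0.05 = 11.25.
chi^2 = 0.592105 + 11.25 = 11.8421

11.8421


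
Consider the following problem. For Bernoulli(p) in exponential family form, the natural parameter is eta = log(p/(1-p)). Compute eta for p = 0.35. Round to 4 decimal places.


Natural parameter for Bernoulli: eta = log(p/(1-p)).
p = 0.35, 1-p = 0.65.
p/(1-p) = 0.538462.
eta = log(0.538462) = -0.6190

-0.6190


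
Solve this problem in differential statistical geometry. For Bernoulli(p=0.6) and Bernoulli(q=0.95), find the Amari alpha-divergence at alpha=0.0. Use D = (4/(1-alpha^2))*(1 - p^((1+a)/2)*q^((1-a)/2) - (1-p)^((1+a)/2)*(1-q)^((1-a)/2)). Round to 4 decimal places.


Amari alpha-divergence:
D = (4/(1-alpha^2))*(1 - p^((1+a)/2)*q^((1-a)/2) - (1-p)^((1+a)/2)*(1-q)^((1-a)/2)).
alpha = 0.0, p = 0.6, q = 0.95.
e1 = (1+alpha)/2 = 0.5, e2 = (1-alpha)/2 = 0.5.
t1 = p^e1 * q^e2 = 0.6^0.5 * 0.95^0.5 = 0.754983.
t2 = (1-p)^e1 * (1-q)^e2 = 0.4^0.5 * 0.05^0.5 = 0.141421.
4/(1-alpha^2) = 4.0.
D = 4.0*(1 - 0.754983 - 0.141421) = 0.4144

0.4144


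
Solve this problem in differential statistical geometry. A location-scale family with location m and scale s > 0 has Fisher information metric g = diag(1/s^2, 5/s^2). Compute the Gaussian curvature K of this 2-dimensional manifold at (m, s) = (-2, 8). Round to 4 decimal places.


The metric has the form g = (A dm^2 + B ds^2)/s^2 with A = 1, B = 5.
Substitute u = sqrt(A/B)*m: g = B*(du^2 + ds^2)/s^2, i.e. B times the
Poincare upper half-plane metric, which has constant Gaussian curvature -1.
Scaling a 2D metric by a constant c divides the Gaussian curvature by c,
so K = -1/B = -1/(5) = -0.2000 everywhere (the point (m, s) = (-2, 8) is irrelevant:
the curvature is constant).
The requested Gaussian curvature is K = -0.2000.

-0.2000


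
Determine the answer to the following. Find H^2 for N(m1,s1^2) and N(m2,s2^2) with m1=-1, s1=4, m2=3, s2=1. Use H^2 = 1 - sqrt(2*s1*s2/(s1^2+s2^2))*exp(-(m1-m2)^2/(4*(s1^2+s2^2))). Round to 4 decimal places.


Squared Hellinger distance for Gaussians:
H^2 = 1 - sqrt(2*s1*s2/(s1^2+s2^2)) * exp(-(m1-m2)^2/(4*(s1^2+s2^2))).
s1^2 = 16, s2^2 = 1, s1^2+s2^2 = 17.
sqrt(2*4*1/(17)) = 0.685994.
(m1-m2)^2 = (-4)^2 = 16.
exp(-16/(4*17)) = exp(-0.235294) = 0.790338.
H^2 = 1 - 0.685994*0.790338 = 0.4578

0.4578


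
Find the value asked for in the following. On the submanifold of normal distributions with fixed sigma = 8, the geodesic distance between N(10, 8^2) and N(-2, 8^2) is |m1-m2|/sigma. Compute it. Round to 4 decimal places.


On the fixed-variance normal subfamily, geodesic distance = |m1-m2|/sigma.
|10 - -2| = 12.
sigma = 8.
d = 12/8 = 1.5000

1.5000


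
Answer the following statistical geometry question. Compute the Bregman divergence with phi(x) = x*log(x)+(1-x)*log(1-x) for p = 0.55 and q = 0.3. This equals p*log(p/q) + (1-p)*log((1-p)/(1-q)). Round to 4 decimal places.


Bregman divergence with negative entropy generator:
D = p*log(p/q) + (1-p)*log((1-p)/(1-q)).
p = 0.55, q = 0.3.
p*log(p/q) = 0.55*log(0.55/0.3) = 0.333375.
(1-p)*log((1-p)/(1-q)) = 0.45*log(0.45/0.7) = -0.198825.
D = 0.333375 + -0.198825 = 0.1345

0.1345


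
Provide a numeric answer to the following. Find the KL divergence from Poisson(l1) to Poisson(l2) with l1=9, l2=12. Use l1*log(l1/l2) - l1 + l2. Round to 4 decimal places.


KL divergence for Poisson:
KL = l1*log(l1/l2) - l1 + l2.
l1 = 9, l2 = 12.
log(9/12) = -0.287682.
l1*log(l1/l2) = 9 * -0.287682 = -2.589139.
KL = -2.589139 - 9 + 12 = 0.4109

0.4109


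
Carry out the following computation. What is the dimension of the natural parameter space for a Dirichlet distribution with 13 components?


Exponential family dimension calculation:
Dirichlet with 13 components has 13 natural parameters.

13


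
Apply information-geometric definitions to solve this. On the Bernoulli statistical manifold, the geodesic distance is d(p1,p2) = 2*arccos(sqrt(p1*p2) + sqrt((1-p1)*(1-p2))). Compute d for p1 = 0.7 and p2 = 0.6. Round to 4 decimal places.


Geodesic distance on Bernoulli manifold:
d(p1,p2) = 2*arccos(sqrt(p1*p2) + sqrt((1-p1)*(1-p2))).
sqrt(p1*p2) = sqrt(0.7*0.6) = 0.648074.
sqrt((1-p1)*(1-p2)) = sqrt(0.3*0.4) = 0.34641.
arg = 0.648074 + 0.34641 = 0.994484.
d = 2*arccos(0.994484) = 0.2102

0.2102


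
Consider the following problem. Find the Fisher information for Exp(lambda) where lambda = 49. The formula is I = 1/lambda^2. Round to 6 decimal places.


Fisher information for exponential: I(lambda) = 1/lambda^2.
lambda = 49, lambda^2 = 2401.
I = 1/2401 = 0.000416

0.000416


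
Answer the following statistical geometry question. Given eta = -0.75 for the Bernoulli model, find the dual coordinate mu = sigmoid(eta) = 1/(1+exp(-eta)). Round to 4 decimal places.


Dual coordinate (expectation parameter) for Bernoulli:
mu = 1/(1+exp(-eta)).
eta = -0.75.
exp(-eta) = exp(0.75) = 2.117.
mu = 1/(1+2.117) = 0.3208

0.3208


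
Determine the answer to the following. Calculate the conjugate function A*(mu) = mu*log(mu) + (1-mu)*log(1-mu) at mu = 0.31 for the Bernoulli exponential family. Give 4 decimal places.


Legendre transform for Bernoulli:
A*(mu) = mu*log(mu) + (1-mu)*log(1-mu).
mu = 0.31, 1-mu = 0.69.
mu*log(mu) = 0.31*log(0.31) = -0.363067.
(1-mu)*log(1-mu) = 0.69*log(0.69) = -0.256034.
A* = -0.363067 + -0.256034 = -0.6191

-0.6191


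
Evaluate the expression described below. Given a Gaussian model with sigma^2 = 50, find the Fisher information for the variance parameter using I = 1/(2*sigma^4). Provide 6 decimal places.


Fisher information for variance: I(sigma^2) = 1/(2*sigma^4).
sigma^2 = 50, so sigma^4 = 2500.
I = 1/(2*2500) = 1/5000 = 0.000200

0.000200


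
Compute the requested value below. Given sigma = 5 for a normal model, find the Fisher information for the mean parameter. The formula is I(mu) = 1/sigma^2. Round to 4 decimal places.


The Fisher information for the mean of a normal distribution is I(mu) = 1/sigma^2.
sigma = 5, so sigma^2 = 25.
I(mu) = 1/25 = 0.0400

0.0400


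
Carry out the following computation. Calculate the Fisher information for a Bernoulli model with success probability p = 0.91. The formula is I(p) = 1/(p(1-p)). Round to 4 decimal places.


For Bernoulli(p), Fisher information is I(p) = 1/(p*(1-p)).
p = 0.91, 1-p = 0.09.
p*(1-p) = 0.0819.
I(p) = 1/0.0819 = 12.2100

12.2100


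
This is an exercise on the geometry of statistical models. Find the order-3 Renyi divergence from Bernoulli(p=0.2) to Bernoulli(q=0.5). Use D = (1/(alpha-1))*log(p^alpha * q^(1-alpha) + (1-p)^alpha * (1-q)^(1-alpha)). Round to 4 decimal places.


Renyi divergence of order alpha between Bernoulli distributions:
D = (1/(alpha-1))*log(p^alpha * q^(1-alpha) + (1-p)^alpha * (1-q)^(1-alpha)).
alpha = 3, p = 0.2, q = 0.5.
p^alpha * q^(1-alpha) = 0.2^3 * 0.5^-2 = 0.032.
(1-p)^alpha * (1-q)^(1-alpha) = 0.8^3 * 0.5^-2 = 2.048.
sum = 0.032 + 2.048 = 2.08.
D = (1/2)*log(2.08) = 0.3662

0.3662


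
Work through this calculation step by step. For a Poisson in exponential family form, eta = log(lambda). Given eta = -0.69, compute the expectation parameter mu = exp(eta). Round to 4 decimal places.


Expectation parameter for Poisson exponential family:
mu = exp(eta).
eta = -0.69.
mu = exp(-0.69) = 0.5016

0.5016


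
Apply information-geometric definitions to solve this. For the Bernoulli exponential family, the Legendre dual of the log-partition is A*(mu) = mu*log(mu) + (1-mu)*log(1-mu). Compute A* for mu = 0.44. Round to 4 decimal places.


Legendre transform for Bernoulli:
A*(mu) = mu*log(mu) + (1-mu)*log(1-mu).
mu = 0.44, 1-mu = 0.56.
mu*log(mu) = 0.44*log(0.44) = -0.361231.
(1-mu)*log(1-mu) = 0.56*log(0.56) = -0.324698.
A* = -0.361231 + -0.324698 = -0.6859

-0.6859


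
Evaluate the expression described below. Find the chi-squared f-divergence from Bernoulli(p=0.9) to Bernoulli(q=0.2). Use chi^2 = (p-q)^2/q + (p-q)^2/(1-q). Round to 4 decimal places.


Chi-squared divergence between Bernoulli distributions:
chi^2 = (p-q)^2/q + (p-q)^2/(1-q).
p = 0.9, q = 0.2, p-q = 0.7.
(p-q)^2 = 0.49.
term1 = 0.49/0.2 = 2.45.
term2 = 0.49/0.8 = 0.6125.
chi^2 = 2.45 + 0.6125 = 3.0625

3.0625


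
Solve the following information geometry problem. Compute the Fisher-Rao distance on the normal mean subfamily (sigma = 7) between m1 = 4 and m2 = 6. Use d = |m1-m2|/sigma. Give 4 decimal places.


On the fixed-variance normal subfamily, geodesic distance = |m1-m2|/sigma.
|4 - 6| = 2.
sigma = 7.
d = 2/7 = 0.2857

0.2857


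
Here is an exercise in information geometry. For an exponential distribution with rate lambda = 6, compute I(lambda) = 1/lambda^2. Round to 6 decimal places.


Fisher information for exponential: I(lambda) = 1/lambda^2.
lambda = 6, lambda^2 = 36.
I = 1/36 = 0.027778

0.027778


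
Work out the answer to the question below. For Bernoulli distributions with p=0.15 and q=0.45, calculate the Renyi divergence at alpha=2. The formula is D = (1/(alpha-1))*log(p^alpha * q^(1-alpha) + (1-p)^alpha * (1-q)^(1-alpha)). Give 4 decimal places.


Renyi divergence of order alpha between Bernoulli distributions:
D = (1/(alpha-1))*log(p^alpha * q^(1-alpha) + (1-p)^alpha * (1-q)^(1-alpha)).
alpha = 2, p = 0.15, q = 0.45.
p^alpha * q^(1-alpha) = 0.15^2 * 0.45^-1 = 0.05.
(1-p)^alpha * (1-q)^(1-alpha) = 0.85^2 * 0.55^-1 = 1.313636.
sum = 0.05 + 1.313636 = 1.363636.
D = (1/1)*log(1.363636) = 0.3102

0.3102


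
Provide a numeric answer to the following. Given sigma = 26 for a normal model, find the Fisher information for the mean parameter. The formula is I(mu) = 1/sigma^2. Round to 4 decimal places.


The Fisher information for the mean of a normal distribution is I(mu) = 1/sigma^2.
sigma = 26, so sigma^2 = 676.
I(mu) = 1/676 = 0.0015

0.0015


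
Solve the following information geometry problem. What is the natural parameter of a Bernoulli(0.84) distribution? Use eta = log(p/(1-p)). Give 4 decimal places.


Natural parameter for Bernoulli: eta = log(p/(1-p)).
p = 0.84, 1-p = 0.16.
p/(1-p) = 5.25.
eta = log(5.25) = 1.6582

1.6582


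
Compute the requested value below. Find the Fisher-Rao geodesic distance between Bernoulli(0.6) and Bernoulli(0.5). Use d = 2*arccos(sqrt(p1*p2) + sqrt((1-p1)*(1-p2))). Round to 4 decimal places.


Geodesic distance on Bernoulli manifold:
d(p1,p2) = 2*arccos(sqrt(p1*p2) + sqrt((1-p1)*(1-p2))).
sqrt(p1*p2) = sqrt(0.6*0.5) = 0.547723.
sqrt((1-p1)*(1-p2)) = sqrt(0.4*0.5) = 0.447214.
arg = 0.547723 + 0.447214 = 0.994936.
d = 2*arccos(0.994936) = 0.2014

0.2014


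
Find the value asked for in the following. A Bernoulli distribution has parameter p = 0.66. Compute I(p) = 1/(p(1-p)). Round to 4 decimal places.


For Bernoulli(p), Fisher information is I(p) = 1/(p*(1-p)).
p = 0.66, 1-p = 0.34.
p*(1-p) = 0.2244.
I(p) = 1/0.2244 = 4.4563

4.4563


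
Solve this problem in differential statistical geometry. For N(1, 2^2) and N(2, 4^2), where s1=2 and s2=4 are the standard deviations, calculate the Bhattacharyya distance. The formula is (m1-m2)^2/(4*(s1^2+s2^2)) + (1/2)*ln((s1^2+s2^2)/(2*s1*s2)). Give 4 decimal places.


Bhattacharyya distance between two Gaussians:
DB = (m1-m2)^2/(4*(s1^2+s2^2)) + (1/2)*ln((s1^2+s2^2)/(2*s1*s2)).
(m1-m2)^2 = (-1)^2 = 1.
s1^2+s2^2 = 4 + 16 = 20.
term1 = 1/80 = 0.0125.
term2 = 0.5*ln(20/16.0) = 0.111572.
DB = 0.0125 + 0.111572 = 0.1241

0.1241


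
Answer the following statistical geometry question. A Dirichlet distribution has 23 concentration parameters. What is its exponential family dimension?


Exponential family dimension calculation:
Dirichlet with 23 components has 23 natural parameters.

23


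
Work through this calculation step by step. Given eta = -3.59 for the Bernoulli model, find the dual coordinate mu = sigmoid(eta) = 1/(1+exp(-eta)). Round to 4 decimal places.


Dual coordinate (expectation parameter) for Bernoulli:
mu = 1/(1+exp(-eta)).
eta = -3.59.
exp(-eta) = exp(3.59) = 36.234076.
mu = 1/(1+36.234076) = 0.0269

0.0269


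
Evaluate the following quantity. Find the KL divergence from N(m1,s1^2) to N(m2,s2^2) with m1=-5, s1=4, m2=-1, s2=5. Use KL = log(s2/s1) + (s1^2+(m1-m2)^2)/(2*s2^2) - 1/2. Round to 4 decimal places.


KL divergence between normal distributions:
KL = log(s2/s1) + (s1^2 + (m1-m2)^2)/(2*s2^2) - 1/2.
log(5/4) = 0.223144.
(4^2 + (-5--1)^2)/(2*5^2) = (16 + 16)/50 = 0.64.
KL = 0.223144 + 0.64 - 0.5 = 0.3631

0.3631


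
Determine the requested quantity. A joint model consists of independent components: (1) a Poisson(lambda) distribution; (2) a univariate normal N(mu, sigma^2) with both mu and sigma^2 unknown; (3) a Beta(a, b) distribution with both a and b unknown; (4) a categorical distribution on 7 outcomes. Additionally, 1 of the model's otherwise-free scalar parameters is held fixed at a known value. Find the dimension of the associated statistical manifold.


The dimension of a statistical manifold equals the number of free
(independent) real parameters of the model. For a product of independent
blocks the parameter counts add.
- Poisson (lambda): 1.
- normal (mu, sigma^2): 2.
- Beta (a, b): 2.
- categorical on 7 outcomes (probabilities sum to 1): 7-1 = 6.
Total = 1 + 2 + 2 + 6 = 11.
1 parameter(s) fixed at known values: 11 - 1 = 10.
Dimension = 10

10


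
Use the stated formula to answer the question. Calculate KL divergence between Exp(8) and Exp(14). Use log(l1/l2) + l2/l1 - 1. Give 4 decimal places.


KL divergence for exponential family:
KL = log(l1/l2) + l2/l1 - 1.
log(8/14) = -0.559616.
14/8 = 1.75.
KL = -0.559616 + 1.75 - 1 = 0.1904

0.1904


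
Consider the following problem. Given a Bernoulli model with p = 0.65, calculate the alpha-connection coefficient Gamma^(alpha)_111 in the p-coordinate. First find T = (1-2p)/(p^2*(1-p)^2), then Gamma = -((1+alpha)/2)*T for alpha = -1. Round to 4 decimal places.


Skewness (Amari-Chentsov) tensor: T = (1-2p)/(p^2*(1-p)^2).
p = 0.65, 1-2p = -0.3, p^2 = 0.4225, (1-p)^2 = 0.1225.
T = -0.3/(0.4225 * 0.1225) = -5.796401.
In the p-coordinate, Gamma^(alpha) = Gamma^(0) - (alpha/2)*T with Gamma^(0) = (1/2)*g'(p) = -T/2,
so Gamma^(alpha) = -((1+alpha)/2)*T.
alpha = -1, -(1+alpha)/2 = 0.0.
Gamma = 0.0 * -5.796401 = 0.0000

0.0000


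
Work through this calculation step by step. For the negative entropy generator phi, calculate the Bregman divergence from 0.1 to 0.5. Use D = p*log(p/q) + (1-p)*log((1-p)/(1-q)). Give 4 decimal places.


Bregman divergence with negative entropy generator:
D = p*log(p/q) + (1-p)*log((1-p)/(1-q)).
p = 0.1, q = 0.5.
p*log(p/q) = 0.1*log(0.1/0.5) = -0.160944.
(1-p)*log((1-p)/(1-q)) = 0.9*log(0.9/0.5) = 0.529008.
D = -0.160944 + 0.529008 = 0.3681

0.3681


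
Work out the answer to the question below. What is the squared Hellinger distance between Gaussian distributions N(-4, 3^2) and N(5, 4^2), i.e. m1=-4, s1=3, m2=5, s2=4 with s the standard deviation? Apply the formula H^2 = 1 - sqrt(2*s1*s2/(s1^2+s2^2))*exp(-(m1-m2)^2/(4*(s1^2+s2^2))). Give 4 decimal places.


Squared Hellinger distance for Gaussians:
H^2 = 1 - sqrt(2*s1*s2/(s1^2+s2^2)) * exp(-(m1-m2)^2/(4*(s1^2+s2^2))).
s1^2 = 9, s2^2 = 16, s1^2+s2^2 = 25.
sqrt(2*3*4/(25)) = 0.979796.
(m1-m2)^2 = (-9)^2 = 81.
exp(-81/(4*25)) = exp(-0.81) = 0.444858.
H^2 = 1 - 0.979796*0.444858 = 0.5641

0.5641


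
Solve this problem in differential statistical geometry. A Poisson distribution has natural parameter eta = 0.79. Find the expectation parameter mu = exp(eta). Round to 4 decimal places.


Expectation parameter for Poisson exponential family:
mu = exp(eta).
eta = 0.79.
mu = exp(0.79) = 2.2034

2.2034


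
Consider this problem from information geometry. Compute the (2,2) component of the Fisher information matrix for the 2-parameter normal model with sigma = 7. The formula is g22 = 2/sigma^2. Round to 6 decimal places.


For the 2-parameter normal family, the Fisher metric has:
  g11 = 1/sigma^2, g22 = 2/sigma^2.
sigma = 7, sigma^2 = 49.
g22 = 0.040816

0.040816


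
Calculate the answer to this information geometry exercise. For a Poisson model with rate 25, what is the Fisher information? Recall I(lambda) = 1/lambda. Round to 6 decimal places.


Fisher information for Poisson: I(lambda) = 1/lambda.
lambda = 25.
I(lambda) = 1/25 = 0.040000

0.040000


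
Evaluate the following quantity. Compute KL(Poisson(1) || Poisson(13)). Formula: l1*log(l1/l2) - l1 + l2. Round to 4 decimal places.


KL divergence for Poisson:
KL = l1*log(l1/l2) - l1 + l2.
l1 = 1, l2 = 13.
log(1/13) = -2.564949.
l1*log(l1/l2) = 1 * -2.564949 = -2.564949.
KL = -2.564949 - 1 + 13 = 9.4351

9.4351


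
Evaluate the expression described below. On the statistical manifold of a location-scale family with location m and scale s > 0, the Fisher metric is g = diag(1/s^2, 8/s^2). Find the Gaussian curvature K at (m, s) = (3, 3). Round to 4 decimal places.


The metric has the form g = (A dm^2 + B ds^2)/s^2 with A = 1, B = 8.
Substitute u = sqrt(A/B)*m: g = B*(du^2 + ds^2)/s^2, i.e. B times the
Poincare upper half-plane metric, which has constant Gaussian curvature -1.
Scaling a 2D metric by a constant c divides the Gaussian curvature by c,
so K = -1/B = -1/(8) = -0.1250 everywhere (the point (m, s) = (3, 3) is irrelevant:
the curvature is constant).
The requested Gaussian curvature is K = -0.1250.

-0.1250


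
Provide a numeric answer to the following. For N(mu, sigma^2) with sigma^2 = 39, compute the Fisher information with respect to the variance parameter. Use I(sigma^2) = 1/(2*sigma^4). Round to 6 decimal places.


Fisher information for variance: I(sigma^2) = 1/(2*sigma^4).
sigma^2 = 39, so sigma^4 = 1521.
I = 1/(2*1521) = 1/3042 = 0.000329

0.000329


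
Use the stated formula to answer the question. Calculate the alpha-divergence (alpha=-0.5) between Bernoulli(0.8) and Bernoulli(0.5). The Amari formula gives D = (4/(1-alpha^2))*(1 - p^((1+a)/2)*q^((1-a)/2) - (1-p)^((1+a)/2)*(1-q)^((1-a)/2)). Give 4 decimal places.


Amari alpha-divergence:
D = (4/(1-alpha^2))*(1 - p^((1+a)/2)*q^((1-a)/2) - (1-p)^((1+a)/2)*(1-q)^((1-a)/2)).
alpha = -0.5, p = 0.8, q = 0.5.
e1 = (1+alpha)/2 = 0.25, e2 = (1-alpha)/2 = 0.75.
t1 = p^e1 * q^e2 = 0.8^0.25 * 0.5^0.75 = 0.562341.
t2 = (1-p)^e1 * (1-q)^e2 = 0.2^0.25 * 0.5^0.75 = 0.397635.
4/(1-alpha^2) = 5.333333.
D = 5.333333*(1 - 0.562341 - 0.397635) = 0.2135

0.2135


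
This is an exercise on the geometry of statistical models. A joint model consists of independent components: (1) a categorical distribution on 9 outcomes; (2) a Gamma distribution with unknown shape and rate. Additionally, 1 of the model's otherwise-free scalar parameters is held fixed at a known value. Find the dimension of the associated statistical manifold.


The dimension of a statistical manifold equals the number of free
(independent) real parameters of the model. For a product of independent
blocks the parameter counts add.
- categorical on 9 outcomes (probabilities sum to 1): 9-1 = 8.
- Gamma (shape, rate): 2.
Total = 8 + 2 = 10.
1 parameter(s) fixed at known values: 10 - 1 = 9.
Dimension = 9

9


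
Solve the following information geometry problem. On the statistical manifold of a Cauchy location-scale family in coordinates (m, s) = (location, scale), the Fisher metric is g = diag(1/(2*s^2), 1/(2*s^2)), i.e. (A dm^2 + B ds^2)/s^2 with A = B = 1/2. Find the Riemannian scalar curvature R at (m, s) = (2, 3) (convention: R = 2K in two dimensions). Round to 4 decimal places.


The metric has the form g = (A dm^2 + B ds^2)/s^2 with A = 1/2, B = 1/2.
Substitute u = sqrt(A/B)*m: g = B*(du^2 + ds^2)/s^2, i.e. B times the
Poincare upper half-plane metric, which has constant Gaussian curvature -1.
Scaling a 2D metric by a constant c divides the Gaussian curvature by c,
so K = -1/B = -1/(1/2) = -2.0000 everywhere (the point (m, s) = (2, 3) is irrelevant:
the curvature is constant).
Scalar curvature in dimension 2: R = 2K = -2/(1/2) = -4.0000.

-4.0000


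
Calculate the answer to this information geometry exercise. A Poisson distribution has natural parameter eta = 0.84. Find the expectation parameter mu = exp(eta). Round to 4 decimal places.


Expectation parameter for Poisson exponential family:
mu = exp(eta).
eta = 0.84.
mu = exp(0.84) = 2.3164

2.3164


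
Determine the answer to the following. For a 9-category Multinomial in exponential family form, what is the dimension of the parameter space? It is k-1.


Exponential family dimension calculation:
For Multinomial with k=9 categories, dim = k-1 = 8.

8


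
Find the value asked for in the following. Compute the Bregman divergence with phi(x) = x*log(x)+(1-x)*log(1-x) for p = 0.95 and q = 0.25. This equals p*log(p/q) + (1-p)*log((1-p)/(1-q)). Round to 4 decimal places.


Bregman divergence with negative entropy generator:
D = p*log(p/q) + (1-p)*log((1-p)/(1-q)).
p = 0.95, q = 0.25.
p*log(p/q) = 0.95*log(0.95/0.25) = 1.268251.
(1-p)*log((1-p)/(1-q)) = 0.05*log(0.05/0.75) = -0.135403.
D = 1.268251 + -0.135403 = 1.1328

1.1328


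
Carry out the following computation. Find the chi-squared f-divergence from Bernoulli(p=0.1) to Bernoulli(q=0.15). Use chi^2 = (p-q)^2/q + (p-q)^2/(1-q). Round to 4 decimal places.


Chi-squared divergence between Bernoulli distributions:
chi^2 = (p-q)^2/q + (p-q)^2/(1-q).
p = 0.1, q = 0.15, p-q = -0.05.
(p-q)^2 = 0.0025.
term1 = 0.0025/0.15 = 0.016667.
term2 = 0.0025/0.85 = 0.002941.
chi^2 = 0.016667 + 0.002941 = 0.0196

0.0196


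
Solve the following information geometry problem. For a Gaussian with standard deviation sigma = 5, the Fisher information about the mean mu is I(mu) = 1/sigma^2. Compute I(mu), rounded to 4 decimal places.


The Fisher information for the mean of a normal distribution is I(mu) = 1/sigma^2.
sigma = 5, so sigma^2 = 25.
I(mu) = 1/25 = 0.0400

0.0400


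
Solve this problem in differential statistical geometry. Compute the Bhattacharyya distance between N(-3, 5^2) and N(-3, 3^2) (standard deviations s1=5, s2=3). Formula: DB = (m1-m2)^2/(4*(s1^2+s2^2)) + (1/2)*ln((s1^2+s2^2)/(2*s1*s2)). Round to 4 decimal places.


Bhattacharyya distance between two Gaussians:
DB = (m1-m2)^2/(4*(s1^2+s2^2)) + (1/2)*ln((s1^2+s2^2)/(2*s1*s2)).
(m1-m2)^2 = (0)^2 = 0.
s1^2+s2^2 = 25 + 9 = 34.
term1 = 0/136 = 0.0.
term2 = 0.5*ln(34/30.0) = 0.062582.
DB = 0.0 + 0.062582 = 0.0626

0.0626


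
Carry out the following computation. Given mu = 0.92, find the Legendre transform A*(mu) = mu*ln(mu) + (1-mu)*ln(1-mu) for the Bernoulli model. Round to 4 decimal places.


Legendre transform for Bernoulli:
A*(mu) = mu*log(mu) + (1-mu)*log(1-mu).
mu = 0.92, 1-mu = 0.08.
mu*log(mu) = 0.92*log(0.92) = -0.076711.
(1-mu)*log(1-mu) = 0.08*log(0.08) = -0.202058.
A* = -0.076711 + -0.202058 = -0.2788

-0.2788


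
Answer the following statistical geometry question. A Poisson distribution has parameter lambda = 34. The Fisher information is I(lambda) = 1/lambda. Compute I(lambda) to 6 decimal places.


Fisher information for Poisson: I(lambda) = 1/lambda.
lambda = 34.
I(lambda) = 1/34 = 0.029412

0.029412


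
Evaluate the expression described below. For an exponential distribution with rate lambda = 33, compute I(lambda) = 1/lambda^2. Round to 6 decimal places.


Fisher information for exponential: I(lambda) = 1/lambda^2.
lambda = 33, lambda^2 = 1089.
I = 1/1089 = 0.000918

0.000918


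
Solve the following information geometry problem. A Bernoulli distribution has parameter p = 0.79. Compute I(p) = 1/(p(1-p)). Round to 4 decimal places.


For Bernoulli(p), Fisher information is I(p) = 1/(p*(1-p)).
p = 0.79, 1-p = 0.21.
p*(1-p) = 0.1659.
I(p) = 1/0.1659 = 6.0277

6.0277


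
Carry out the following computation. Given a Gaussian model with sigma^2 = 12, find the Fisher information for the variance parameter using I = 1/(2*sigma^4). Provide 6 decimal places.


Fisher information for variance: I(sigma^2) = 1/(2*sigma^4).
sigma^2 = 12, so sigma^4 = 144.
I = 1/(2*144) = 1/288 = 0.003472

0.003472


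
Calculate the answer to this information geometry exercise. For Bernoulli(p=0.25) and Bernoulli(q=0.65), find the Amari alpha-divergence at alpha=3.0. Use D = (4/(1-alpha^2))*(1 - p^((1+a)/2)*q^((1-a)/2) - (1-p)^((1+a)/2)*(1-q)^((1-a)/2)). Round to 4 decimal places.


Amari alpha-divergence:
D = (4/(1-alpha^2))*(1 - p^((1+a)/2)*q^((1-a)/2) - (1-p)^((1+a)/2)*(1-q)^((1-a)/2)).
alpha = 3.0, p = 0.25, q = 0.65.
e1 = (1+alpha)/2 = 2.0, e2 = (1-alpha)/2 = -1.0.
t1 = p^e1 * q^e2 = 0.25^2.0 * 0.65^-1.0 = 0.096154.
t2 = (1-p)^e1 * (1-q)^e2 = 0.75^2.0 * 0.35^-1.0 = 1.607143.
4/(1-alpha^2) = -0.5.
D = -0.5*(1 - 0.096154 - 1.607143) = 0.3516

0.3516


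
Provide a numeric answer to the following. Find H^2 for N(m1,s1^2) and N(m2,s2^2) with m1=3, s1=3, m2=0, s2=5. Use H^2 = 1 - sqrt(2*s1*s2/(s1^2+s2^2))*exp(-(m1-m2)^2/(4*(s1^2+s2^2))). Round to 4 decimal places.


Squared Hellinger distance for Gaussians:
H^2 = 1 - sqrt(2*s1*s2/(s1^2+s2^2)) * exp(-(m1-m2)^2/(4*(s1^2+s2^2))).
s1^2 = 9, s2^2 = 25, s1^2+s2^2 = 34.
sqrt(2*3*5/(34)) = 0.939336.
(m1-m2)^2 = (3)^2 = 9.
exp(-9/(4*34)) = exp(-0.066176) = 0.935966.
H^2 = 1 - 0.939336*0.935966 = 0.1208

0.1208


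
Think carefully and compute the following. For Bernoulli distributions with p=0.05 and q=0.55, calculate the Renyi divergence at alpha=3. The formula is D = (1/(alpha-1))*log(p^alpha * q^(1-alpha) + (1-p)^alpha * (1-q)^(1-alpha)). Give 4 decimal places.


Renyi divergence of order alpha between Bernoulli distributions:
D = (1/(alpha-1))*log(p^alpha * q^(1-alpha) + (1-p)^alpha * (1-q)^(1-alpha)).
alpha = 3, p = 0.05, q = 0.55.
p^alpha * q^(1-alpha) = 0.05^3 * 0.55^-2 = 0.000413.
(1-p)^alpha * (1-q)^(1-alpha) = 0.95^3 * 0.45^-2 = 4.233951.
sum = 0.000413 + 4.233951 = 4.234364.
D = (1/2)*log(4.234364) = 0.7216

0.7216


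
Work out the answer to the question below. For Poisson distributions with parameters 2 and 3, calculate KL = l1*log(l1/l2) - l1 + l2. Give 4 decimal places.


KL divergence for Poisson:
KL = l1*log(l1/l2) - l1 + l2.
l1 = 2, l2 = 3.
log(2/3) = -0.405465.
l1*log(l1/l2) = 2 * -0.405465 = -0.81093.
KL = -0.81093 - 2 + 3 = 0.1891

0.1891


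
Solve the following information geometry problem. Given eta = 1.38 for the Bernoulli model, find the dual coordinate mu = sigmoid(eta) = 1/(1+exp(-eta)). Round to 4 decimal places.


Dual coordinate (expectation parameter) for Bernoulli:
mu = 1/(1+exp(-eta)).
eta = 1.38.
exp(-eta) = exp(-1.38) = 0.251579.
mu = 1/(1+0.251579) = 0.7990

0.7990


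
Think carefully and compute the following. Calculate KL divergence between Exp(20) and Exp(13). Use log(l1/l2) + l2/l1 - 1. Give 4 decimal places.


KL divergence for exponential family:
KL = log(l1/l2) + l2/l1 - 1.
log(20/13) = 0.430783.
13/20 = 0.65.
KL = 0.430783 + 0.65 - 1 = 0.0808

0.0808


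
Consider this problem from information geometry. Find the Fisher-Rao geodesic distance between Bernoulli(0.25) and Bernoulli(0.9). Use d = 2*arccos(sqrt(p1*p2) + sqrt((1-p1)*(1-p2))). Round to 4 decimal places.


Geodesic distance on Bernoulli manifold:
d(p1,p2) = 2*arccos(sqrt(p1*p2) + sqrt((1-p1)*(1-p2))).
sqrt(p1*p2) = sqrt(0.25*0.9) = 0.474342.
sqrt((1-p1)*(1-p2)) = sqrt(0.75*0.1) = 0.273861.
arg = 0.474342 + 0.273861 = 0.748203.
d = 2*arccos(0.748203) = 1.4509

1.4509


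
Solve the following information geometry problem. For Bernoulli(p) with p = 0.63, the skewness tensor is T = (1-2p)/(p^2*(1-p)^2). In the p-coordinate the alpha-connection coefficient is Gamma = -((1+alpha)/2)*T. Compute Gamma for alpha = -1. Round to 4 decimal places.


Skewness (Amari-Chentsov) tensor: T = (1-2p)/(p^2*(1-p)^2).
p = 0.63, 1-2p = -0.26, p^2 = 0.3969, (1-p)^2 = 0.1369.
T = -0.26/(0.3969 * 0.1369) = -4.785076.
In the p-coordinate, Gamma^(alpha) = Gamma^(0) - (alpha/2)*T with Gamma^(0) = (1/2)*g'(p) = -T/2,
so Gamma^(alpha) = -((1+alpha)/2)*T.
alpha = -1, -(1+alpha)/2 = 0.0.
Gamma = 0.0 * -4.785076 = 0.0000

0.0000


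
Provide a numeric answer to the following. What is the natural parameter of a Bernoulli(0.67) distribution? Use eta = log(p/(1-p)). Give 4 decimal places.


Natural parameter for Bernoulli: eta = log(p/(1-p)).
p = 0.67, 1-p = 0.33.
p/(1-p) = 2.030303.
eta = log(2.030303) = 0.7082

0.7082


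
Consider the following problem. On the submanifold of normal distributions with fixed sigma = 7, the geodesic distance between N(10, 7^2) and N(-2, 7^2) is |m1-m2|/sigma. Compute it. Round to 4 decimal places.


On the fixed-variance normal subfamily, geodesic distance = |m1-m2|/sigma.
|10 - -2| = 12.
sigma = 7.
d = 12/7 = 1.7143

1.7143


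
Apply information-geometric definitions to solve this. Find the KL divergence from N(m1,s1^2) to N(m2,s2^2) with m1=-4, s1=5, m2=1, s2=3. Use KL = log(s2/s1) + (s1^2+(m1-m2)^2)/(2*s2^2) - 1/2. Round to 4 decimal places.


KL divergence between normal distributions:
KL = log(s2/s1) + (s1^2 + (m1-m2)^2)/(2*s2^2) - 1/2.
log(3/5) = -0.510826.
(5^2 + (-4-1)^2)/(2*3^2) = (25 + 25)/18 = 2.777778.
KL = -0.510826 + 2.777778 - 0.5 = 1.7670

1.7670


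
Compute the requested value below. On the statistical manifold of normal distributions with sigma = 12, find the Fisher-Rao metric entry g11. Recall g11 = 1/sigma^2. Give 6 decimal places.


For the 2-parameter normal family, the Fisher metric has:
  g11 = 1/sigma^2, g22 = 2/sigma^2.
sigma = 12, sigma^2 = 144.
g11 = 0.006944

0.006944


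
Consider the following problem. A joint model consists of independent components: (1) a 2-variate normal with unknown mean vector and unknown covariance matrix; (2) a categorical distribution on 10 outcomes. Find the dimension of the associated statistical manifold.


The dimension of a statistical manifold equals the number of free
(independent) real parameters of the model. For a product of independent
blocks the parameter counts add.
- 2-variate normal: 2 (mean) + 2*3/2 = 3 (symmetric covariance) = 5.
- categorical on 10 outcomes (probabilities sum to 1): 10-1 = 9.
Total = 5 + 9 = 14.
Dimension = 14

14


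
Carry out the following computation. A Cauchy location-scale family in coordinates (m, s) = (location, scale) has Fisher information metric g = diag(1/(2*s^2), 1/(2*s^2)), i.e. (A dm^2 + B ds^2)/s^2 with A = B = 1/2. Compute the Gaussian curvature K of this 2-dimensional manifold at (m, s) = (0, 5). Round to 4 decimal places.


The metric has the form g = (A dm^2 + B ds^2)/s^2 with A = 1/2, B = 1/2.
Substitute u = sqrt(A/B)*m: g = B*(du^2 + ds^2)/s^2, i.e. B times the
Poincare upper half-plane metric, which has constant Gaussian curvature -1.
Scaling a 2D metric by a constant c divides the Gaussian curvature by c,
so K = -1/B = -1/(1/2) = -2.0000 everywhere (the point (m, s) = (0, 5) is irrelevant:
the curvature is constant).
The requested Gaussian curvature is K = -2.0000.

-2.0000


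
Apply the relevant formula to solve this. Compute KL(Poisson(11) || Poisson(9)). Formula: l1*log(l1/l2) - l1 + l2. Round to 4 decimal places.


KL divergence for Poisson:
KL = l1*log(l1/l2) - l1 + l2.
l1 = 11, l2 = 9.
log(11/9) = 0.200671.
l1*log(l1/l2) = 11 * 0.200671 = 2.207378.
KL = 2.207378 - 11 + 9 = 0.2074

0.2074


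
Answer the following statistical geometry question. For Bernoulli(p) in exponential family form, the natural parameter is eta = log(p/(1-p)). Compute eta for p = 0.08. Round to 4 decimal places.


Natural parameter for Bernoulli: eta = log(p/(1-p)).
p = 0.08, 1-p = 0.92.
p/(1-p) = 0.086957.
eta = log(0.086957) = -2.4423

-2.4423


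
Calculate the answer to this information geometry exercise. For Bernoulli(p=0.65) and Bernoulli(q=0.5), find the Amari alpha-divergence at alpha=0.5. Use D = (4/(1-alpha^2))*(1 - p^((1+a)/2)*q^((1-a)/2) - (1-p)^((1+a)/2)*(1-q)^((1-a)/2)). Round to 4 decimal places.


Amari alpha-divergence:
D = (4/(1-alpha^2))*(1 - p^((1+a)/2)*q^((1-a)/2) - (1-p)^((1+a)/2)*(1-q)^((1-a)/2)).
alpha = 0.5, p = 0.65, q = 0.5.
e1 = (1+alpha)/2 = 0.75, e2 = (1-alpha)/2 = 0.25.
t1 = p^e1 * q^e2 = 0.65^0.75 * 0.5^0.25 = 0.608734.
t2 = (1-p)^e1 * (1-q)^e2 = 0.35^0.75 * 0.5^0.25 = 0.382643.
4/(1-alpha^2) = 5.333333.
D = 5.333333*(1 - 0.608734 - 0.382643) = 0.0460

0.0460
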